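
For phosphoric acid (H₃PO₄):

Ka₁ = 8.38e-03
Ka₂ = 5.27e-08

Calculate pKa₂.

pKa₂ = -log(Ka₂) = -log(5.27e-08) = 7.28.

pK_{a2} = 7.28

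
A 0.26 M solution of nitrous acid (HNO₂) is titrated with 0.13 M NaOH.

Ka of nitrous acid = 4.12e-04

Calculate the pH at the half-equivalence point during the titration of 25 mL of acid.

At half-equivalence [HA] = [A⁻], so Henderson-Hasselbalch gives pH = pKa = -log(4.12e-04) = 3.39.

pH = pKa = 3.39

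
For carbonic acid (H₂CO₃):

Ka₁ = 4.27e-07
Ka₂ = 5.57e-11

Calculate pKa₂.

pKa₂ = -log(Ka₂) = -log(5.57e-11) = 10.25.

pK_{a2} = 10.25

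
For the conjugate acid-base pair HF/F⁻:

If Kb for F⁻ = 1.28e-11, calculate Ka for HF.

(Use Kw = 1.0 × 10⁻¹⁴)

For a conjugate pair Ka × Kb = Kw, so Ka = Kw/Kb = 1.0 × 10⁻¹⁴ / 1.28e-11 = 7.81e-04.

K_a = 7.81e-04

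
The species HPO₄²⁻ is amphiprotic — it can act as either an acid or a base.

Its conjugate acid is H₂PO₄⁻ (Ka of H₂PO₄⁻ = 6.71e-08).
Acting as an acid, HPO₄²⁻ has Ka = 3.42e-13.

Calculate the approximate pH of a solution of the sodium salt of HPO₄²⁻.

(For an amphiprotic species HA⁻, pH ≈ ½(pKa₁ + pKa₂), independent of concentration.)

pKa₁ = -log(6.71e-08) = 7.17; pKa₂ = -log(3.42e-13) = 12.47. For an amphiprotic species, pH ≈ ½(pKa₁ + pKa₂) = ½(7.17 + 12.47) = 9.82.

pH = 9.82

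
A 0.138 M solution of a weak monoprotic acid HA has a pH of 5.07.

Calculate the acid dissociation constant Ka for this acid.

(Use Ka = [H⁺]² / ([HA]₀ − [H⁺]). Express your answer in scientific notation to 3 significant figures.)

[H⁺] = 10^(−pH) = 10^(−5.07) = 8.511e-06 M. For HA ⇌ H⁺ + A⁻, Ka = [H⁺][A⁻]/[HA] = [H⁺]² / ([HA]₀ − [H⁺]) = (8.511e-06)² / (0.138 − 8.511e-06) = 5.25e-10.

K_a = 5.25e-10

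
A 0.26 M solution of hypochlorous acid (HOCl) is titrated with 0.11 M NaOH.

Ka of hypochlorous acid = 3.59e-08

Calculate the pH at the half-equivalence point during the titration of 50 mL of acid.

At half-equivalence [HA] = [A⁻], so Henderson-Hasselbalch gives pH = pKa = -log(3.59e-08) = 7.44.

pH = pKa = 7.44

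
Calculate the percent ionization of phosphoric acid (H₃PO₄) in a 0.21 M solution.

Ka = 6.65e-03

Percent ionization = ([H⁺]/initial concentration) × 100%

Using Ka equilibrium: x² + Ka×x - Ka×C = 0. Solving: [H⁺] = 3.4192e-02. Percent = (3.4192e-02/0.21) × 100

Percent ionization = 16.3%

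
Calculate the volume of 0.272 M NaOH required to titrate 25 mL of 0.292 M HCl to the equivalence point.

At equivalence: moles acid = moles base. moles HCl = 0.292 × 25/1000 = 0.0073 mol. V_base = moles / 0.272 × 1000 = 26.8 mL.

V_{base} = 26.8 mL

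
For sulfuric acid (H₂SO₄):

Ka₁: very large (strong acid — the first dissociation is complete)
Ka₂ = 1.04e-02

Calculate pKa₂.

pKa₂ = -log(Ka₂) = -log(1.04e-02) = 1.98.

pK_{a2} = 1.98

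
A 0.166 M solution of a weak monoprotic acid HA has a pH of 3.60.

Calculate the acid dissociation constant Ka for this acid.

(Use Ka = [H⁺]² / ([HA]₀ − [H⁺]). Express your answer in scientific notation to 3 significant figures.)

[H⁺] = 10^(−pH) = 10^(−3.60) = 2.512e-04 M. For HA ⇌ H⁺ + A⁻, Ka = [H⁺][A⁻]/[HA] = [H⁺]² / ([HA]₀ − [H⁺]) = (2.512e-04)² / (0.166 − 2.512e-04) = 3.81e-07.

K_a = 3.81e-07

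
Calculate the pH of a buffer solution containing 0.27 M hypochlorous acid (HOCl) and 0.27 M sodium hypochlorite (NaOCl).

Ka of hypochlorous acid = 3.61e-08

pKa = -log(3.61e-08) = 7.44. pH = pKa + log([A⁻]/[HA]) = 7.44 + log(0.27/0.27)

pH = 7.44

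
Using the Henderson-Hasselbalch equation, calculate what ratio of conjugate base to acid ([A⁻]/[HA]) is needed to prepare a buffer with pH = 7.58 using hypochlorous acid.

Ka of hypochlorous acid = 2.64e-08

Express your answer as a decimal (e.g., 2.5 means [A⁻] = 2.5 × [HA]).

pKa = -log(2.64e-08) = 7.5784. pH = pKa + log([A⁻]/[HA]), so log([A⁻]/[HA]) = pH − pKa = 7.58 − 7.5784 = 0.0016. [A⁻]/[HA] = 10^(0.0016) = 1.00

[A⁻]/[HA] = 1.00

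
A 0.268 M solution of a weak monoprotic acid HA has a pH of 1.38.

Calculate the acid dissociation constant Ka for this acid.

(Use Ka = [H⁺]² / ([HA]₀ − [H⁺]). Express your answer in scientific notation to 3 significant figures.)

[H⁺] = 10^(−pH) = 10^(−1.38) = 4.169e-02 M. For HA ⇌ H⁺ + A⁻, Ka = [H⁺][A⁻]/[HA] = [H⁺]² / ([HA]₀ − [H⁺]) = (4.169e-02)² / (0.268 − 4.169e-02) = 7.68e-03.

K_a = 7.68e-03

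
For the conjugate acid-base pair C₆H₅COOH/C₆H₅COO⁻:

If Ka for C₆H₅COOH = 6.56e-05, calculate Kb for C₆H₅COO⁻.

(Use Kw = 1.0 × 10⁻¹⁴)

For a conjugate pair Ka × Kb = Kw, so Kb = Kw/Ka = 1.0 × 10⁻¹⁴ / 6.56e-05 = 1.52e-10.

K_b = 1.52e-10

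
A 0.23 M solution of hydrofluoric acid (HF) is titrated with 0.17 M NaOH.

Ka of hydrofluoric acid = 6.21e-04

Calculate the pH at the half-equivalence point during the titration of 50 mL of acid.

At half-equivalence [HA] = [A⁻], so Henderson-Hasselbalch gives pH = pKa = -log(6.21e-04) = 3.21.

pH = pKa = 3.21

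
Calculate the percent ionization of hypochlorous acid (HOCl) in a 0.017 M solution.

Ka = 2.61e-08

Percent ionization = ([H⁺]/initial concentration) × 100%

Using Ka equilibrium: x² + Ka×x - Ka×C = 0. Solving: [H⁺] = 2.1051e-05. Percent = (2.1051e-05/0.017) × 100

Percent ionization = 0.124%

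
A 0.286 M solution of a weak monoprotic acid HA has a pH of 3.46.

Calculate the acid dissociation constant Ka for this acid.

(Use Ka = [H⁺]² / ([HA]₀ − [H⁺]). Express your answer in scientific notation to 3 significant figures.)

[H⁺] = 10^(−pH) = 10^(−3.46) = 3.467e-04 M. For HA ⇌ H⁺ + A⁻, Ka = [H⁺][A⁻]/[HA] = [H⁺]² / ([HA]₀ − [H⁺]) = (3.467e-04)² / (0.286 − 3.467e-04) = 4.21e-07.

K_a = 4.21e-07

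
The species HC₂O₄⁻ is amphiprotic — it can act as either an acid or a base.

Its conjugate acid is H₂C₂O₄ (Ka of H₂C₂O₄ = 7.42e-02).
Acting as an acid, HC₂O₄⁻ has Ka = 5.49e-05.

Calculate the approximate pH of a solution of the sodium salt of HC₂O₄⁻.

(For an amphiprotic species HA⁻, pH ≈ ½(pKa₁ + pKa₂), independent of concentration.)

pKa₁ = -log(7.42e-02) = 1.13; pKa₂ = -log(5.49e-05) = 4.26. For an amphiprotic species, pH ≈ ½(pKa₁ + pKa₂) = ½(1.13 + 4.26) = 2.70.

pH = 2.70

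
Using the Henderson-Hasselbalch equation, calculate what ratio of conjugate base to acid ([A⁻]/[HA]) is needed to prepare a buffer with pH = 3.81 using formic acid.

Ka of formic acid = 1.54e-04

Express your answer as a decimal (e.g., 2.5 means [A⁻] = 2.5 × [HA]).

pKa = -log(1.54e-04) = 3.8125. pH = pKa + log([A⁻]/[HA]), so log([A⁻]/[HA]) = pH − pKa = 3.81 − 3.8125 = -0.0025. [A⁻]/[HA] = 10^(-0.0025) = 0.994

[A⁻]/[HA] = 0.994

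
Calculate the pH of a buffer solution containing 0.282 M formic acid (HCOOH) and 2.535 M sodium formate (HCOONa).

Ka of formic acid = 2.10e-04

pKa = -log(2.10e-04) = 3.68. pH = pKa + log([A⁻]/[HA]) = 3.68 + log(2.535/0.282)

pH = 4.63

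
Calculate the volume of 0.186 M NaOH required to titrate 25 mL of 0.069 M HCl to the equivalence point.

At equivalence: moles acid = moles base. moles HCl = 0.069 × 25/1000 = 0.001725 mol. V_base = moles / 0.186 × 1000 = 9.3 mL.

V_{base} = 9.3 mL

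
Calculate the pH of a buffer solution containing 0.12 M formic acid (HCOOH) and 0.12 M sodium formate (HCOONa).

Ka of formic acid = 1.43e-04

pKa = -log(1.43e-04) = 3.84. pH = pKa + log([A⁻]/[HA]) = 3.84 + log(0.12/0.12)

pH = 3.84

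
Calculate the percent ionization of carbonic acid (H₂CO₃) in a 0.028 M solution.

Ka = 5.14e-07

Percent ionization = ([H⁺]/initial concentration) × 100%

Using Ka equilibrium: x² + Ka×x - Ka×C = 0. Solving: [H⁺] = 1.1971e-04. Percent = (1.1971e-04/0.028) × 100

Percent ionization = 0.428%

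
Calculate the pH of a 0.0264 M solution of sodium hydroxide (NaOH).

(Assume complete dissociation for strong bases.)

[OH⁻] = 0.0264 M for strong base. pOH = -log[OH⁻] = 1.58, pH = 14 - pOH

pH = 12.42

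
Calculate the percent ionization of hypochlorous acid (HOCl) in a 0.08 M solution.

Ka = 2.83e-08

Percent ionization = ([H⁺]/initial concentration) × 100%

Using Ka equilibrium: x² + Ka×x - Ka×C = 0. Solving: [H⁺] = 4.7567e-05. Percent = (4.7567e-05/0.08) × 100

Percent ionization = 0.0595%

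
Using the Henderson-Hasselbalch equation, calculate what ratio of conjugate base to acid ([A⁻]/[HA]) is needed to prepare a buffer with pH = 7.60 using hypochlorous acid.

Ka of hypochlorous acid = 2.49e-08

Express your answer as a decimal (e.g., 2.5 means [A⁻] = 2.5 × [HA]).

pKa = -log(2.49e-08) = 7.6038. pH = pKa + log([A⁻]/[HA]), so log([A⁻]/[HA]) = pH − pKa = 7.60 − 7.6038 = -0.0038. [A⁻]/[HA] = 10^(-0.0038) = 0.991

[A⁻]/[HA] = 0.991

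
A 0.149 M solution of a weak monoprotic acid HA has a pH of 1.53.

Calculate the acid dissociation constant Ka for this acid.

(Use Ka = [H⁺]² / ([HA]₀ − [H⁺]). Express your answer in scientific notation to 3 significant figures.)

[H⁺] = 10^(−pH) = 10^(−1.53) = 2.951e-02 M. For HA ⇌ H⁺ + A⁻, Ka = [H⁺][A⁻]/[HA] = [H⁺]² / ([HA]₀ − [H⁺]) = (2.951e-02)² / (0.149 − 2.951e-02) = 7.29e-03.

K_a = 7.29e-03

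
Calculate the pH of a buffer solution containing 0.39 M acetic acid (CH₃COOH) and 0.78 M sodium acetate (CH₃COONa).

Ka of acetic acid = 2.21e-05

pKa = -log(2.21e-05) = 4.66. pH = pKa + log([A⁻]/[HA]) = 4.66 + log(0.78/0.39)

pH = 4.96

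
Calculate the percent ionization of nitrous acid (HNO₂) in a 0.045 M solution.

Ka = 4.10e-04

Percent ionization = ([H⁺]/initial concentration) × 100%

Using Ka equilibrium: x² + Ka×x - Ka×C = 0. Solving: [H⁺] = 4.0952e-03. Percent = (4.0952e-03/0.045) × 100

Percent ionization = 9.1%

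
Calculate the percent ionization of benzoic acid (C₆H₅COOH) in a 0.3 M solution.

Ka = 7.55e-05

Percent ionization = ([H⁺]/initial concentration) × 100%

Using Ka equilibrium: x² + Ka×x - Ka×C = 0. Solving: [H⁺] = 4.7216e-03. Percent = (4.7216e-03/0.3) × 100

Percent ionization = 1.57%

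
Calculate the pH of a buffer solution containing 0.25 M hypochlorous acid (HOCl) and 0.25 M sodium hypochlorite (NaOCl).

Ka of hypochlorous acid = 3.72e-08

pKa = -log(3.72e-08) = 7.43. pH = pKa + log([A⁻]/[HA]) = 7.43 + log(0.25/0.25)

pH = 7.43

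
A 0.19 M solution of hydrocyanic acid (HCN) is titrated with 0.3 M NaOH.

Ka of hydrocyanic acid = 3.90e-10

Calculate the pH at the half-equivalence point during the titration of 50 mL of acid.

At half-equivalence [HA] = [A⁻], so Henderson-Hasselbalch gives pH = pKa = -log(3.90e-10) = 9.41.

pH = pKa = 9.41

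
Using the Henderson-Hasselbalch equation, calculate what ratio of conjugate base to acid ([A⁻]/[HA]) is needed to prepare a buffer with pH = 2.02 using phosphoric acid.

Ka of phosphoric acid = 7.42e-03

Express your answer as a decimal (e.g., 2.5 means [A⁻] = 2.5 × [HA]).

pKa = -log(7.42e-03) = 2.1296. pH = pKa + log([A⁻]/[HA]), so log([A⁻]/[HA]) = pH − pKa = 2.02 − 2.1296 = -0.1096. [A⁻]/[HA] = 10^(-0.1096) = 0.777

[A⁻]/[HA] = 0.777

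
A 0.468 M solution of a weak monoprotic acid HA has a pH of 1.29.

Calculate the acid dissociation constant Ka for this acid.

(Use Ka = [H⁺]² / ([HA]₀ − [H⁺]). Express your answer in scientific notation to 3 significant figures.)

[H⁺] = 10^(−pH) = 10^(−1.29) = 5.129e-02 M. For HA ⇌ H⁺ + A⁻, Ka = [H⁺][A⁻]/[HA] = [H⁺]² / ([HA]₀ − [H⁺]) = (5.129e-02)² / (0.468 − 5.129e-02) = 6.31e-03.

K_a = 6.31e-03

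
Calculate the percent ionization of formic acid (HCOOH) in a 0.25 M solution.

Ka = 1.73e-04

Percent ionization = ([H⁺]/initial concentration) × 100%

Using Ka equilibrium: x² + Ka×x - Ka×C = 0. Solving: [H⁺] = 6.4905e-03. Percent = (6.4905e-03/0.25) × 100

Percent ionization = 2.6%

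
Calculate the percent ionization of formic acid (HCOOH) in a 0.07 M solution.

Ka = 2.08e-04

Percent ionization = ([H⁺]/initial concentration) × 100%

Using Ka equilibrium: x² + Ka×x - Ka×C = 0. Solving: [H⁺] = 3.7132e-03. Percent = (3.7132e-03/0.07) × 100

Percent ionization = 5.3%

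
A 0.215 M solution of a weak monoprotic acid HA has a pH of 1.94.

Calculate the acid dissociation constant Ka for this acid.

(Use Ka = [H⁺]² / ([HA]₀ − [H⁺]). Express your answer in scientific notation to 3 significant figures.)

[H⁺] = 10^(−pH) = 10^(−1.94) = 1.148e-02 M. For HA ⇌ H⁺ + A⁻, Ka = [H⁺][A⁻]/[HA] = [H⁺]² / ([HA]₀ − [H⁺]) = (1.148e-02)² / (0.215 − 1.148e-02) = 6.48e-04.

K_a = 6.48e-04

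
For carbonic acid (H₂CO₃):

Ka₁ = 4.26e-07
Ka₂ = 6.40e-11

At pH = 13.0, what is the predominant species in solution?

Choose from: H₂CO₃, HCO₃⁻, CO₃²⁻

pKa₁ = 6.37, pKa₂ = 10.19. For a polyprotic acid the predominant species crosses at each pKa: below pKa_n the protonated form dominates, above it the deprotonated form does. At pH = 13.0, the predominant species is CO₃²⁻.

CO₃²⁻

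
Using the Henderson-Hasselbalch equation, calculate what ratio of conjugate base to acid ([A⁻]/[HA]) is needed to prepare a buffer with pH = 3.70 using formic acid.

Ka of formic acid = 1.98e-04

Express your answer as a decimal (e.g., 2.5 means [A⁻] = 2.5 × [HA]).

pKa = -log(1.98e-04) = 3.7033. pH = pKa + log([A⁻]/[HA]), so log([A⁻]/[HA]) = pH − pKa = 3.70 − 3.7033 = -0.0033. [A⁻]/[HA] = 10^(-0.0033) = 0.992

[A⁻]/[HA] = 0.992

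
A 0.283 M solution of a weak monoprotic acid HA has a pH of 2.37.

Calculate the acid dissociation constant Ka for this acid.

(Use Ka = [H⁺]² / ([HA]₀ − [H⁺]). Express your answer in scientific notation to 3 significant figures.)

[H⁺] = 10^(−pH) = 10^(−2.37) = 4.266e-03 M. For HA ⇌ H⁺ + A⁻, Ka = [H⁺][A⁻]/[HA] = [H⁺]² / ([HA]₀ − [H⁺]) = (4.266e-03)² / (0.283 − 4.266e-03) = 6.53e-05.

K_a = 6.53e-05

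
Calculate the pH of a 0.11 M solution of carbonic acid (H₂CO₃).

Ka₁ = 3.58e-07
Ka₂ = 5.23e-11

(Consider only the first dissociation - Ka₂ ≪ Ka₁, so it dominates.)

First dissociation dominates. From Ka₁ = [H⁺][HA⁻]/[H₂A], x² + Ka₁·x − Ka₁·C = 0 with C = 0.11 M and Ka₁ = 3.58e-07. Solving: [H⁺] = (−Ka₁ + √(Ka₁² + 4·Ka₁·C)) / 2 = 1.9827e-04 M. pH = -log(1.9827e-04) = 3.70.

pH = 3.70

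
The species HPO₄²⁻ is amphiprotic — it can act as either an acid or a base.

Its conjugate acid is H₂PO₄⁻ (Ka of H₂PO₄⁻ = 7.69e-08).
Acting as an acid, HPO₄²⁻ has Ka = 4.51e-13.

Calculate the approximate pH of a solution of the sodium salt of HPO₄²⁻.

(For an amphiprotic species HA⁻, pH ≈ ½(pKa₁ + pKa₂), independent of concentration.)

pKa₁ = -log(7.69e-08) = 7.11; pKa₂ = -log(4.51e-13) = 12.35. For an amphiprotic species, pH ≈ ½(pKa₁ + pKa₂) = ½(7.11 + 12.35) = 9.73.

pH = 9.73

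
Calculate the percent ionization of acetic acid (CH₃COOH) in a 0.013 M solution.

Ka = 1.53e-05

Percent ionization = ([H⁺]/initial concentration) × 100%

Using Ka equilibrium: x² + Ka×x - Ka×C = 0. Solving: [H⁺] = 4.3840e-04. Percent = (4.3840e-04/0.013) × 100

Percent ionization = 3.37%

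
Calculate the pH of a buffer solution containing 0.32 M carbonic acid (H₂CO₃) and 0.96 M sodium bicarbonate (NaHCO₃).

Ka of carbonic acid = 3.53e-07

pKa = -log(3.53e-07) = 6.45. pH = pKa + log([A⁻]/[HA]) = 6.45 + log(0.96/0.32)

pH = 6.93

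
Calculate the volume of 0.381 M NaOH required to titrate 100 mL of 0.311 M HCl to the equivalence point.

At equivalence: moles acid = moles base. moles HCl = 0.311 × 100/1000 = 0.0311 mol. V_base = moles / 0.381 × 1000 = 81.6 mL.

V_{base} = 81.6 mL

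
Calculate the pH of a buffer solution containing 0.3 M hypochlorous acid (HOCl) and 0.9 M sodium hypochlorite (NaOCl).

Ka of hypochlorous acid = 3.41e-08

pKa = -log(3.41e-08) = 7.47. pH = pKa + log([A⁻]/[HA]) = 7.47 + log(0.9/0.3)

pH = 7.94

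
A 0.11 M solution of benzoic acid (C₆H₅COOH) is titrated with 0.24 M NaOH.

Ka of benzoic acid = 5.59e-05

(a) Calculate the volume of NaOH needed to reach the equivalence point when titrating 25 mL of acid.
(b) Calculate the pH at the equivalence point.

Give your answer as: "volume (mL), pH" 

moles acid = 0.11 × 25/1000 = 0.00275 mol; V_base = moles/0.24 × 1000 = 11.5 mL. At equivalence only the conjugate base is present: [A⁻] = 0.00275/0.036 = 7.5429e-02 M. Kb = Kw/Ka = 1.79e-10; [OH⁻] = √(Kb × [A⁻]) = 3.6733e-06; pOH = 5.43; pH = 14 - pOH = 8.57.

V = 11.5 mL, pH = 8.57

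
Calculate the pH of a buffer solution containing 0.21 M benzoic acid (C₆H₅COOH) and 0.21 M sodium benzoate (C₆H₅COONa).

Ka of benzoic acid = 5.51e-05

pKa = -log(5.51e-05) = 4.26. pH = pKa + log([A⁻]/[HA]) = 4.26 + log(0.21/0.21)

pH = 4.26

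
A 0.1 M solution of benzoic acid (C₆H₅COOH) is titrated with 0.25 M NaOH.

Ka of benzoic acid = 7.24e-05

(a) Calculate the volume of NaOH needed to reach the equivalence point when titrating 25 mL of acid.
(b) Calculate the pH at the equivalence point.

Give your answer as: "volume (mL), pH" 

moles acid = 0.1 × 25/1000 = 0.0025 mol; V_base = moles/0.25 × 1000 = 10.0 mL. At equivalence only the conjugate base is present: [A⁻] = 0.0025/0.035 = 7.1429e-02 M. Kb = Kw/Ka = 1.38e-10; [OH⁻] = √(Kb × [A⁻]) = 3.1410e-06; pOH = 5.50; pH = 14 - pOH = 8.50.

V = 10.0 mL, pH = 8.50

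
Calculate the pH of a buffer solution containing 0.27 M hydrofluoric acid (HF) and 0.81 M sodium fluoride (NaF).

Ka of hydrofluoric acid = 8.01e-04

pKa = -log(8.01e-04) = 3.10. pH = pKa + log([A⁻]/[HA]) = 3.10 + log(0.81/0.27)

pH = 3.57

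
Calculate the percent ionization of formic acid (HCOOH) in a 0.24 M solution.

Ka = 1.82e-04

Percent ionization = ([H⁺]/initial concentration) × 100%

Using Ka equilibrium: x² + Ka×x - Ka×C = 0. Solving: [H⁺] = 6.5187e-03. Percent = (6.5187e-03/0.24) × 100

Percent ionization = 2.72%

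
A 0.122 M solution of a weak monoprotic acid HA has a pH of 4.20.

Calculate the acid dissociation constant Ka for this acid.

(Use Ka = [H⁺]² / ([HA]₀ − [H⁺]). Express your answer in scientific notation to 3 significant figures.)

[H⁺] = 10^(−pH) = 10^(−4.20) = 6.310e-05 M. For HA ⇌ H⁺ + A⁻, Ka = [H⁺][A⁻]/[HA] = [H⁺]² / ([HA]₀ − [H⁺]) = (6.310e-05)² / (0.122 − 6.310e-05) = 3.26e-08.

K_a = 3.26e-08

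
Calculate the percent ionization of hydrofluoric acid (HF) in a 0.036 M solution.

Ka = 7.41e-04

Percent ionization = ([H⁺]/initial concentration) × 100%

Using Ka equilibrium: x² + Ka×x - Ka×C = 0. Solving: [H⁺] = 4.8077e-03. Percent = (4.8077e-03/0.036) × 100

Percent ionization = 13.4%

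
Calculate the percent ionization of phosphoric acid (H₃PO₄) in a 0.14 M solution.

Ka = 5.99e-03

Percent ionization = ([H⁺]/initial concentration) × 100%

Using Ka equilibrium: x² + Ka×x - Ka×C = 0. Solving: [H⁺] = 2.6118e-02. Percent = (2.6118e-02/0.14) × 100

Percent ionization = 18.7%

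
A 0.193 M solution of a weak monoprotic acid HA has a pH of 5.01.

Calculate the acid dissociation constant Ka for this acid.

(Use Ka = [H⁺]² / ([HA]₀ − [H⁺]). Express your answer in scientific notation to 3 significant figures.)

[H⁺] = 10^(−pH) = 10^(−5.01) = 9.772e-06 M. For HA ⇌ H⁺ + A⁻, Ka = [H⁺][A⁻]/[HA] = [H⁺]² / ([HA]₀ − [H⁺]) = (9.772e-06)² / (0.193 − 9.772e-06) = 4.95e-10.

K_a = 4.95e-10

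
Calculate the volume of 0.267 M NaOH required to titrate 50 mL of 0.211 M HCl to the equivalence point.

At equivalence: moles acid = moles base. moles HCl = 0.211 × 50/1000 = 0.01055 mol. V_base = moles / 0.267 × 1000 = 39.5 mL.

V_{base} = 39.5 mL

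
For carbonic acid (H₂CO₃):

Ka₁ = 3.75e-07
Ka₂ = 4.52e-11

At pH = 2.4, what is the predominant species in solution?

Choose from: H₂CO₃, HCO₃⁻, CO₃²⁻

pKa₁ = 6.43, pKa₂ = 10.34. For a polyprotic acid the predominant species crosses at each pKa: below pKa_n the protonated form dominates, above it the deprotonated form does. At pH = 2.4, the predominant species is H₂CO₃.

H₂CO₃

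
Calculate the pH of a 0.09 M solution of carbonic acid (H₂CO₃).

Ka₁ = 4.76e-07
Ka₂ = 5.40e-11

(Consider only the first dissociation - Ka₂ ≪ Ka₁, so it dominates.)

First dissociation dominates. From Ka₁ = [H⁺][HA⁻]/[H₂A], x² + Ka₁·x − Ka₁·C = 0 with C = 0.09 M and Ka₁ = 4.76e-07. Solving: [H⁺] = (−Ka₁ + √(Ka₁² + 4·Ka₁·C)) / 2 = 2.0674e-04 M. pH = -log(2.0674e-04) = 3.68.

pH = 3.68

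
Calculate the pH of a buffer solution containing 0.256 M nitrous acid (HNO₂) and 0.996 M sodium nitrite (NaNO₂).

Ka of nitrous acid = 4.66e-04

pKa = -log(4.66e-04) = 3.33. pH = pKa + log([A⁻]/[HA]) = 3.33 + log(0.996/0.256)

pH = 3.92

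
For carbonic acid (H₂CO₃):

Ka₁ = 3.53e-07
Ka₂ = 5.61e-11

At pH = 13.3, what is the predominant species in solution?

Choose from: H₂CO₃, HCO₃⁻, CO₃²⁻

pKa₁ = 6.45, pKa₂ = 10.25. For a polyprotic acid the predominant species crosses at each pKa: below pKa_n the protonated form dominates, above it the deprotonated form does. At pH = 13.3, the predominant species is CO₃²⁻.

CO₃²⁻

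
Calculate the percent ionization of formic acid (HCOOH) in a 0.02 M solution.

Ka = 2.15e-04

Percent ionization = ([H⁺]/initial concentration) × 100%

Using Ka equilibrium: x² + Ka×x - Ka×C = 0. Solving: [H⁺] = 1.9689e-03. Percent = (1.9689e-03/0.02) × 100

Percent ionization = 9.84%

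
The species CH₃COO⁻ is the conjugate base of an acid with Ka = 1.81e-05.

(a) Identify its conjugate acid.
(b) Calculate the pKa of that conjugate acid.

(a) The conjugate acid is formed by adding one H⁺ to CH₃COO⁻, giving CH₃COOH. (b) pKa = -log(Ka) = -log(1.81e-05) = 4.74.

Conjugate acid: CH₃COOH; pK_a = 4.74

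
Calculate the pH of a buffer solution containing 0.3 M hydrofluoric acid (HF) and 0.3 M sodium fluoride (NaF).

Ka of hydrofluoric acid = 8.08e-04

pKa = -log(8.08e-04) = 3.09. pH = pKa + log([A⁻]/[HA]) = 3.09 + log(0.3/0.3)

pH = 3.09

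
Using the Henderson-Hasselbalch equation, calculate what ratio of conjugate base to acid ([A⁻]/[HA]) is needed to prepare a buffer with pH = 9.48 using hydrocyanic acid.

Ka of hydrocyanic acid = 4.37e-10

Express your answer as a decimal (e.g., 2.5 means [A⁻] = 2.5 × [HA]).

pKa = -log(4.37e-10) = 9.3595. pH = pKa + log([A⁻]/[HA]), so log([A⁻]/[HA]) = pH − pKa = 9.48 − 9.3595 = 0.1205. [A⁻]/[HA] = 10^(0.1205) = 1.32

[A⁻]/[HA] = 1.32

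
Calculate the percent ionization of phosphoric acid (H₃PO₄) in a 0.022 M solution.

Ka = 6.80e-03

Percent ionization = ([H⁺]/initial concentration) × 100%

Using Ka equilibrium: x² + Ka×x - Ka×C = 0. Solving: [H⁺] = 9.2949e-03. Percent = (9.2949e-03/0.022) × 100

Percent ionization = 42.2%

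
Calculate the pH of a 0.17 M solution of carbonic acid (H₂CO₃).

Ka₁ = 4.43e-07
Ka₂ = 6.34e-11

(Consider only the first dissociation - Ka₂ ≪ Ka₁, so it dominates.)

First dissociation dominates. From Ka₁ = [H⁺][HA⁻]/[H₂A], x² + Ka₁·x − Ka₁·C = 0 with C = 0.17 M and Ka₁ = 4.43e-07. Solving: [H⁺] = (−Ka₁ + √(Ka₁² + 4·Ka₁·C)) / 2 = 2.7421e-04 M. pH = -log(2.7421e-04) = 3.56.

pH = 3.56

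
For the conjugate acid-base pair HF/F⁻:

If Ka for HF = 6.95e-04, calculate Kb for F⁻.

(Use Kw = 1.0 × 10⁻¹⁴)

For a conjugate pair Ka × Kb = Kw, so Kb = Kw/Ka = 1.0 × 10⁻¹⁴ / 6.95e-04 = 1.44e-11.

K_b = 1.44e-11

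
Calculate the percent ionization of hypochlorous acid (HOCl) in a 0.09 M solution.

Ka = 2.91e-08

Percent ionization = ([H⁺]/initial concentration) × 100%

Using Ka equilibrium: x² + Ka×x - Ka×C = 0. Solving: [H⁺] = 5.1162e-05. Percent = (5.1162e-05/0.09) × 100

Percent ionization = 0.0568%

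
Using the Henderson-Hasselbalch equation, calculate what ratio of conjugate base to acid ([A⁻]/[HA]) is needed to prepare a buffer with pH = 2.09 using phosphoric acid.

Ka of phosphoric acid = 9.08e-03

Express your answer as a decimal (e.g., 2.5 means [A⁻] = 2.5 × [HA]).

pKa = -log(9.08e-03) = 2.0419. pH = pKa + log([A⁻]/[HA]), so log([A⁻]/[HA]) = pH − pKa = 2.09 − 2.0419 = 0.0481. [A⁻]/[HA] = 10^(0.0481) = 1.12

[A⁻]/[HA] = 1.12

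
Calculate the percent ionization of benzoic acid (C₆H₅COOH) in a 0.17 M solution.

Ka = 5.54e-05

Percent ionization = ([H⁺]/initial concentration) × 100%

Using Ka equilibrium: x² + Ka×x - Ka×C = 0. Solving: [H⁺] = 3.0413e-03. Percent = (3.0413e-03/0.17) × 100

Percent ionization = 1.79%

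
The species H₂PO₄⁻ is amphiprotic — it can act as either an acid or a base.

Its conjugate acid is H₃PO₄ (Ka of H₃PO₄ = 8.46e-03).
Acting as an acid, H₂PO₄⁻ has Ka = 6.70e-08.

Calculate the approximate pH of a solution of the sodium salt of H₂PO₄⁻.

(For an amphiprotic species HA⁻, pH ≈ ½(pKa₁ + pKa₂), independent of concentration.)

pKa₁ = -log(8.46e-03) = 2.07; pKa₂ = -log(6.70e-08) = 7.17. For an amphiprotic species, pH ≈ ½(pKa₁ + pKa₂) = ½(2.07 + 7.17) = 4.62.

pH = 4.62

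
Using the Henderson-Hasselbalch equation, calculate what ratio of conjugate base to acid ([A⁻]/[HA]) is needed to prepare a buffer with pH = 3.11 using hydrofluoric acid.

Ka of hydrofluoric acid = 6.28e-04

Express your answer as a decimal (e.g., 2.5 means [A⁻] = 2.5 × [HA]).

pKa = -log(6.28e-04) = 3.2020. pH = pKa + log([A⁻]/[HA]), so log([A⁻]/[HA]) = pH − pKa = 3.11 − 3.2020 = -0.0920. [A⁻]/[HA] = 10^(-0.0920) = 0.809

[A⁻]/[HA] = 0.809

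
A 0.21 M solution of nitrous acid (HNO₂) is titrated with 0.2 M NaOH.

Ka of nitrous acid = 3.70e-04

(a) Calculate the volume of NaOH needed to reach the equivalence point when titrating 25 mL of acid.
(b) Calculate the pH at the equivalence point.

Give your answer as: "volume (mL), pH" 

moles acid = 0.21 × 25/1000 = 0.00525 mol; V_base = moles/0.2 × 1000 = 26.2 mL. At equivalence only the conjugate base is present: [A⁻] = 0.00525/0.051 = 1.0244e-01 M. Kb = Kw/Ka = 2.70e-11; [OH⁻] = √(Kb × [A⁻]) = 1.6639e-06; pOH = 5.78; pH = 14 - pOH = 8.22.

V = 26.2 mL, pH = 8.22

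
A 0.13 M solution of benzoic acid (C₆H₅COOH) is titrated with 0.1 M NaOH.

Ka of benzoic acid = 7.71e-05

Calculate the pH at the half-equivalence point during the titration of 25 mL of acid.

At half-equivalence [HA] = [A⁻], so Henderson-Hasselbalch gives pH = pKa = -log(7.71e-05) = 4.11.

pH = pKa = 4.11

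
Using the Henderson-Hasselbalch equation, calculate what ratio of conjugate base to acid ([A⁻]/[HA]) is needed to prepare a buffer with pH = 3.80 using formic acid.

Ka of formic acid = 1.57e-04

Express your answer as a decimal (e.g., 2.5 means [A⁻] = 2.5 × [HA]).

pKa = -log(1.57e-04) = 3.8041. pH = pKa + log([A⁻]/[HA]), so log([A⁻]/[HA]) = pH − pKa = 3.80 − 3.8041 = -0.0041. [A⁻]/[HA] = 10^(-0.0041) = 0.991

[A⁻]/[HA] = 0.991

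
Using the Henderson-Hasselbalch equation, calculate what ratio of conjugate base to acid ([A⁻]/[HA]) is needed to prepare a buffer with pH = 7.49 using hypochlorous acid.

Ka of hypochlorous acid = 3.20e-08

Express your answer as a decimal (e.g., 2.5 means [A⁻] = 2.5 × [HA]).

pKa = -log(3.20e-08) = 7.4949. pH = pKa + log([A⁻]/[HA]), so log([A⁻]/[HA]) = pH − pKa = 7.49 − 7.4949 = -0.0049. [A⁻]/[HA] = 10^(-0.0049) = 0.989

[A⁻]/[HA] = 0.989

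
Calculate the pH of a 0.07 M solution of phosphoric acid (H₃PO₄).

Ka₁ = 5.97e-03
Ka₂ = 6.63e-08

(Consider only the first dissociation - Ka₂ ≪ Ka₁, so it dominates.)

First dissociation dominates. From Ka₁ = [H⁺][HA⁻]/[H₂A], x² + Ka₁·x − Ka₁·C = 0 with C = 0.07 M and Ka₁ = 5.97e-03. Solving: [H⁺] = (−Ka₁ + √(Ka₁² + 4·Ka₁·C)) / 2 = 1.7674e-02 M. pH = -log(1.7674e-02) = 1.75.

pH = 1.75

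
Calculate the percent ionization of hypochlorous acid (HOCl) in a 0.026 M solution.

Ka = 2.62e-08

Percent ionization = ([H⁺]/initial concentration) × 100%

Using Ka equilibrium: x² + Ka×x - Ka×C = 0. Solving: [H⁺] = 2.6087e-05. Percent = (2.6087e-05/0.026) × 100

Percent ionization = 0.1%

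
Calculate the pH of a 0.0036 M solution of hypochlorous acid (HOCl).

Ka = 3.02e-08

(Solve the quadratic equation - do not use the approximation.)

x² + Ka×x - Ka×C = 0. Using quadratic formula: [H⁺] = 1.0412e-05

pH = 4.98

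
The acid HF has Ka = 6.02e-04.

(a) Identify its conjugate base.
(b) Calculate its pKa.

(a) The conjugate base is formed by removing one H⁺ from HF, giving F⁻. (b) pKa = -log(Ka) = -log(6.02e-04) = 3.22.

Conjugate base: F⁻; pK_a = 3.22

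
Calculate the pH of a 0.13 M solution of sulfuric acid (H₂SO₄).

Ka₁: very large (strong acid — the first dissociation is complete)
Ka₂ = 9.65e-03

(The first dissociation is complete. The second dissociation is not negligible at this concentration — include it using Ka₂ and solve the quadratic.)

First dissociation is complete: [H⁺]₀ = [HSO₄⁻]₀ = C = 0.13 M. Second dissociation HSO₄⁻ ⇌ H⁺ + SO₄²⁻: let x = [SO₄²⁻]. Ka₂ = (C + x)·x / (C − x) = 9.65e-03 → x² + (C + Ka₂)·x − Ka₂·C = 0 → x² + 0.13965·x − 1.255e-03 = 0. x = (−0.13965 + √(0.13965² + 4 × 1.255e-03)) / 2 = 8.4695e-03 M. [H⁺] = C + x = 0.13 + 8.4695e-03 = 1.3847e-01 M. pH = -log(1.3847e-01) = 0.86.

pH = 0.86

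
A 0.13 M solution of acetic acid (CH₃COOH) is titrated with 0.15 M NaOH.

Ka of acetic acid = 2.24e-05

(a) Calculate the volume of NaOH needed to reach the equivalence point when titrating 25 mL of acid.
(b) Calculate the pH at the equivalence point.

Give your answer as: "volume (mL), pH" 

moles acid = 0.13 × 25/1000 = 0.00325 mol; V_base = moles/0.15 × 1000 = 21.7 mL. At equivalence only the conjugate base is present: [A⁻] = 0.00325/0.047 = 6.9643e-02 M. Kb = Kw/Ka = 4.46e-10; [OH⁻] = √(Kb × [A⁻]) = 5.5759e-06; pOH = 5.25; pH = 14 - pOH = 8.75.

V = 21.7 mL, pH = 8.75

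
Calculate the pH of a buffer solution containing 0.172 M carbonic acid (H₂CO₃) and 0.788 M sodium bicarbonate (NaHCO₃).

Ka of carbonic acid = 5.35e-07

pKa = -log(5.35e-07) = 6.27. pH = pKa + log([A⁻]/[HA]) = 6.27 + log(0.788/0.172)

pH = 6.93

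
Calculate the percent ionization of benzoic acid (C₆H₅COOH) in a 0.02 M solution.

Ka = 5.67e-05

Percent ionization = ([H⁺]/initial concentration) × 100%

Using Ka equilibrium: x² + Ka×x - Ka×C = 0. Solving: [H⁺] = 1.0369e-03. Percent = (1.0369e-03/0.02) × 100

Percent ionization = 5.18%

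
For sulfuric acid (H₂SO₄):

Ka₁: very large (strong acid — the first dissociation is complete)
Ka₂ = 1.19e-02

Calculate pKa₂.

pKa₂ = -log(Ka₂) = -log(1.19e-02) = 1.92.

pK_{a2} = 1.92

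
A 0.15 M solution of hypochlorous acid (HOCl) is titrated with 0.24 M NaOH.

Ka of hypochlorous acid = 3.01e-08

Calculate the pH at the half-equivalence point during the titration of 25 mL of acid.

At half-equivalence [HA] = [A⁻], so Henderson-Hasselbalch gives pH = pKa = -log(3.01e-08) = 7.52.

pH = pKa = 7.52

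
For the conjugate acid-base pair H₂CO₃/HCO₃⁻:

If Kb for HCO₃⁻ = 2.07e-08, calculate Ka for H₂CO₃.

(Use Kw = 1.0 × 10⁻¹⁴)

For a conjugate pair Ka × Kb = Kw, so Ka = Kw/Kb = 1.0 × 10⁻¹⁴ / 2.07e-08 = 4.83e-07.

K_a = 4.83e-07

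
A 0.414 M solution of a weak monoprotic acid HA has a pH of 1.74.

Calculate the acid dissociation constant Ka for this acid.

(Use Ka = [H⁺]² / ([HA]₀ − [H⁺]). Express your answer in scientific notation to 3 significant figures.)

[H⁺] = 10^(−pH) = 10^(−1.74) = 1.820e-02 M. For HA ⇌ H⁺ + A⁻, Ka = [H⁺][A⁻]/[HA] = [H⁺]² / ([HA]₀ − [H⁺]) = (1.820e-02)² / (0.414 − 1.820e-02) = 8.37e-04.

K_a = 8.37e-04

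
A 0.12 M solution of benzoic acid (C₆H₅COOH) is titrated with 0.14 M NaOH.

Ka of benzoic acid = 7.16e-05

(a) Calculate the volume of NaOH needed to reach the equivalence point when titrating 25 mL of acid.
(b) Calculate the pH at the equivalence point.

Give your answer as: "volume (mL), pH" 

moles acid = 0.12 × 25/1000 = 0.003 mol; V_base = moles/0.14 × 1000 = 21.4 mL. At equivalence only the conjugate base is present: [A⁻] = 0.003/0.046 = 6.4615e-02 M. Kb = Kw/Ka = 1.40e-10; [OH⁻] = √(Kb × [A⁻]) = 3.0041e-06; pOH = 5.52; pH = 14 - pOH = 8.48.

V = 21.4 mL, pH = 8.48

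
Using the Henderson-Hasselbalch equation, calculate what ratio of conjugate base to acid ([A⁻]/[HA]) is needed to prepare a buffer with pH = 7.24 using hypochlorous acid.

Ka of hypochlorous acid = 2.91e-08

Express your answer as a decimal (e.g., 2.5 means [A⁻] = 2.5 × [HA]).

pKa = -log(2.91e-08) = 7.5361. pH = pKa + log([A⁻]/[HA]), so log([A⁻]/[HA]) = pH − pKa = 7.24 − 7.5361 = -0.2961. [A⁻]/[HA] = 10^(-0.2961) = 0.506

[A⁻]/[HA] = 0.506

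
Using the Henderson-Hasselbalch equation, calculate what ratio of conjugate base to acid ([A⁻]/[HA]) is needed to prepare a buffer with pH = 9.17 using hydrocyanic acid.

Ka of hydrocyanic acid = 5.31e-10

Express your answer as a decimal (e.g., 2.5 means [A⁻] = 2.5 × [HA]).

pKa = -log(5.31e-10) = 9.2749. pH = pKa + log([A⁻]/[HA]), so log([A⁻]/[HA]) = pH − pKa = 9.17 − 9.2749 = -0.1049. [A⁻]/[HA] = 10^(-0.1049) = 0.785

[A⁻]/[HA] = 0.785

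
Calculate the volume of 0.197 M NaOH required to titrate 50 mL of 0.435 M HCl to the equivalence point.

At equivalence: moles acid = moles base. moles HCl = 0.435 × 50/1000 = 0.02175 mol. V_base = moles / 0.197 × 1000 = 110.4 mL.

V_{base} = 110.4 mL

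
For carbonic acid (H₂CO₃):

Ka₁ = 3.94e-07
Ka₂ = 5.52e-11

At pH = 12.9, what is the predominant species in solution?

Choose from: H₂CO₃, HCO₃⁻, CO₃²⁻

pKa₁ = 6.40, pKa₂ = 10.26. For a polyprotic acid the predominant species crosses at each pKa: below pKa_n the protonated form dominates, above it the deprotonated form does. At pH = 12.9, the predominant species is CO₃²⁻.

CO₃²⁻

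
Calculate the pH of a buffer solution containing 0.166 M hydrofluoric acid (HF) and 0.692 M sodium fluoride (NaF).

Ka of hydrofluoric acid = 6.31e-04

pKa = -log(6.31e-04) = 3.20. pH = pKa + log([A⁻]/[HA]) = 3.20 + log(0.692/0.166)

pH = 3.82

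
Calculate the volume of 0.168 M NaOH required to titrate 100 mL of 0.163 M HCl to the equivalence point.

At equivalence: moles acid = moles base. moles HCl = 0.163 × 100/1000 = 0.0163 mol. V_base = moles / 0.168 × 1000 = 97.0 mL.

V_{base} = 97.0 mL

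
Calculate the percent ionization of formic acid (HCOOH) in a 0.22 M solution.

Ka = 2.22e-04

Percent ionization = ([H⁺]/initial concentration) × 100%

Using Ka equilibrium: x² + Ka×x - Ka×C = 0. Solving: [H⁺] = 6.8784e-03. Percent = (6.8784e-03/0.22) × 100

Percent ionization = 3.13%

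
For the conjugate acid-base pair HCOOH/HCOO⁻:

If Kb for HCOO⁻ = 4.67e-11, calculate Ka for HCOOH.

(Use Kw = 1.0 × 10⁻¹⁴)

For a conjugate pair Ka × Kb = Kw, so Ka = Kw/Kb = 1.0 × 10⁻¹⁴ / 4.67e-11 = 2.14e-04.

K_a = 2.14e-04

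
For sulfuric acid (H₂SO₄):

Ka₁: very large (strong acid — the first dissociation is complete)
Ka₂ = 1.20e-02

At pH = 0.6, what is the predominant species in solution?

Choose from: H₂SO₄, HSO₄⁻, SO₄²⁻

The first dissociation is complete, so H₂SO₄ itself is never the predominant species in water; pKa₂ = -log(1.20e-02) = 1.92. For a polyprotic acid the predominant species crosses at each pKa: below pKa_n the protonated form dominates, above it the deprotonated form does. At pH = 0.6, the predominant species is HSO₄⁻.

HSO₄⁻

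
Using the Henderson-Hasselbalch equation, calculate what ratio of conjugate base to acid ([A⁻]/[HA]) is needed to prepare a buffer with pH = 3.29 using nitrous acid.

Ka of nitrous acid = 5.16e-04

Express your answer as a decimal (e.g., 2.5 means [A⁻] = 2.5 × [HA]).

pKa = -log(5.16e-04) = 3.2874. pH = pKa + log([A⁻]/[HA]), so log([A⁻]/[HA]) = pH − pKa = 3.29 − 3.2874 = 0.0026. [A⁻]/[HA] = 10^(0.0026) = 1.01

[A⁻]/[HA] = 1.01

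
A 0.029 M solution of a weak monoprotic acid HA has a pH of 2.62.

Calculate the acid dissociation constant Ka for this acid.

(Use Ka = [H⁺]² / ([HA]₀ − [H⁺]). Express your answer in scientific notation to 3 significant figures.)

[H⁺] = 10^(−pH) = 10^(−2.62) = 2.399e-03 M. For HA ⇌ H⁺ + A⁻, Ka = [H⁺][A⁻]/[HA] = [H⁺]² / ([HA]₀ − [H⁺]) = (2.399e-03)² / (0.029 − 2.399e-03) = 2.16e-04.

K_a = 2.16e-04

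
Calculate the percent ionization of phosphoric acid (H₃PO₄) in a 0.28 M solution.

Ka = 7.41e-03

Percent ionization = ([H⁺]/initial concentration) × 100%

Using Ka equilibrium: x² + Ka×x - Ka×C = 0. Solving: [H⁺] = 4.1995e-02. Percent = (4.1995e-02/0.28) × 100

Percent ionization = 15%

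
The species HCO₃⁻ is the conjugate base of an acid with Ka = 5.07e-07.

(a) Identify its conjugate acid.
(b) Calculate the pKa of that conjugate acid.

(a) The conjugate acid is formed by adding one H⁺ to HCO₃⁻, giving H₂CO₃. (b) pKa = -log(Ka) = -log(5.07e-07) = 6.29.

Conjugate acid: H₂CO₃; pK_a = 6.29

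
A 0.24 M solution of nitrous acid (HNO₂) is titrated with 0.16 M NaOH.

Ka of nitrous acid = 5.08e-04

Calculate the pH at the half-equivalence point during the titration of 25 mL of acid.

At half-equivalence [HA] = [A⁻], so Henderson-Hasselbalch gives pH = pKa = -log(5.08e-04) = 3.29.

pH = pKa = 3.29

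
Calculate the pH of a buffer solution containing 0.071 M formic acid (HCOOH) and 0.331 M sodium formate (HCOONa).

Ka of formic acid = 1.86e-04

pKa = -log(1.86e-04) = 3.73. pH = pKa + log([A⁻]/[HA]) = 3.73 + log(0.331/0.071)

pH = 4.40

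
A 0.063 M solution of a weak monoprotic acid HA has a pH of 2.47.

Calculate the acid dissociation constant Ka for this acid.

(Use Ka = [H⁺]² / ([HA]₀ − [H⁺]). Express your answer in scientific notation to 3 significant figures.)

[H⁺] = 10^(−pH) = 10^(−2.47) = 3.388e-03 M. For HA ⇌ H⁺ + A⁻, Ka = [H⁺][A⁻]/[HA] = [H⁺]² / ([HA]₀ − [H⁺]) = (3.388e-03)² / (0.063 − 3.388e-03) = 1.93e-04.

K_a = 1.93e-04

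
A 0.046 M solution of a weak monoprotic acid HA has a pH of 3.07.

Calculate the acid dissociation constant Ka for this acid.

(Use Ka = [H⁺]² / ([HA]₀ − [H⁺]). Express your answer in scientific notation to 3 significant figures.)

[H⁺] = 10^(−pH) = 10^(−3.07) = 8.511e-04 M. For HA ⇌ H⁺ + A⁻, Ka = [H⁺][A⁻]/[HA] = [H⁺]² / ([HA]₀ − [H⁺]) = (8.511e-04)² / (0.046 − 8.511e-04) = 1.60e-05.

K_a = 1.60e-05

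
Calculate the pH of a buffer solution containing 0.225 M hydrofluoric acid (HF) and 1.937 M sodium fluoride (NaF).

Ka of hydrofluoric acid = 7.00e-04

pKa = -log(7.00e-04) = 3.15. pH = pKa + log([A⁻]/[HA]) = 3.15 + log(1.937/0.225)

pH = 4.09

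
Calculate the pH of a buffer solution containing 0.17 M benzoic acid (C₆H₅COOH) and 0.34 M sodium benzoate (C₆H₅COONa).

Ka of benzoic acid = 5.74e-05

pKa = -log(5.74e-05) = 4.24. pH = pKa + log([A⁻]/[HA]) = 4.24 + log(0.34/0.17)

pH = 4.54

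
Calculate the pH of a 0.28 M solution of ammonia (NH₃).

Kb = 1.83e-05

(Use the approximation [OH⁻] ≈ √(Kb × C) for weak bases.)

[OH⁻] = √(Kb × C) = √(1.83e-05 × 0.28) = 2.2636e-03. pOH = 2.65, pH = 14 - pOH

pH = 11.35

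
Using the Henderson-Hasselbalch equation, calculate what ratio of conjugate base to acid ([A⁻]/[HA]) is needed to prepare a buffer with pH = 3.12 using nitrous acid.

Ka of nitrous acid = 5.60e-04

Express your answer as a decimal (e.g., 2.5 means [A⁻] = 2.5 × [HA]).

pKa = -log(5.60e-04) = 3.2518. pH = pKa + log([A⁻]/[HA]), so log([A⁻]/[HA]) = pH − pKa = 3.12 − 3.2518 = -0.1318. [A⁻]/[HA] = 10^(-0.1318) = 0.738

[A⁻]/[HA] = 0.738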